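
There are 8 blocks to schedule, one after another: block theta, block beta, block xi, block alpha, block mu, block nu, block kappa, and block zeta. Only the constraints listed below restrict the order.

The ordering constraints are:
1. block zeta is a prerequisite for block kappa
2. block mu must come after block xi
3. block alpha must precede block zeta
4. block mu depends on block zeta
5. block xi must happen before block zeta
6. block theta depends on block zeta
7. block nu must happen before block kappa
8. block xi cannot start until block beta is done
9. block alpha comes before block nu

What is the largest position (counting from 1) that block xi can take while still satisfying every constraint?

4

Every block that must follow block xi has to come after it. Tracing all chains starting from block xi, those blocks are: block theta, block mu, block kappa, block zeta — 4 in total.
With 4 mandatory successors out of 8 blocks total, the latest slot for block xi is 8−4 = 4, and it's reachable by doing all non-successors before block xi.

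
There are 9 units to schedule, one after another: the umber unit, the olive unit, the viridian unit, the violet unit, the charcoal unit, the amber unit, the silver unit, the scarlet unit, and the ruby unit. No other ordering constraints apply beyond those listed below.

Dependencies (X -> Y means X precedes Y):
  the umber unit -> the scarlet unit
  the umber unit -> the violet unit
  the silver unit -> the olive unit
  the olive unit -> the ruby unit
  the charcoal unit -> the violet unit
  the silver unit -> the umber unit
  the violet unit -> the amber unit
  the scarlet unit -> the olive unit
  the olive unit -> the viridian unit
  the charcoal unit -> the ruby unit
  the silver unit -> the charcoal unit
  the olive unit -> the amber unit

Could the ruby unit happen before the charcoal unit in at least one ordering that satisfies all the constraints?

No

Following the charcoal unit → the ruby unit, the charcoal unit must precede the ruby unit in every valid ordering.
So no valid ordering can have the ruby unit before the charcoal unit.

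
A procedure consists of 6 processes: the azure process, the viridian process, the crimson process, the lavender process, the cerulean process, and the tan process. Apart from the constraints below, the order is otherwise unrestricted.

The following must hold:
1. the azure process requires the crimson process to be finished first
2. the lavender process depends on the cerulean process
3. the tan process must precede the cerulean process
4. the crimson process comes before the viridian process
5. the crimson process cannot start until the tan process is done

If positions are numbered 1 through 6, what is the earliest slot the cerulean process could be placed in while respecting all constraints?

2

Working backwards through the constraints from the cerulean process, its only required predecessor is the tan process.
So at minimum 1 process comes before the cerulean process, putting the cerulean process no earlier than position 2. That position is achievable by scheduling exactly that predecessor first.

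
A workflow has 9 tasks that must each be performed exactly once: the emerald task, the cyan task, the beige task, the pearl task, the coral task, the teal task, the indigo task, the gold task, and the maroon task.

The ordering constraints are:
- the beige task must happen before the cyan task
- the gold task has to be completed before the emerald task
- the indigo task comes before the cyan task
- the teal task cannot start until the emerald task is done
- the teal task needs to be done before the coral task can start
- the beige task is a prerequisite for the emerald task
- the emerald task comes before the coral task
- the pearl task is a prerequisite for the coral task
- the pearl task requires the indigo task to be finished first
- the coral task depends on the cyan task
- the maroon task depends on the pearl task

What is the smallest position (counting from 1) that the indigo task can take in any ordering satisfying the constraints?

The indigo task has no prerequisites at all, so it can go in position 1.

1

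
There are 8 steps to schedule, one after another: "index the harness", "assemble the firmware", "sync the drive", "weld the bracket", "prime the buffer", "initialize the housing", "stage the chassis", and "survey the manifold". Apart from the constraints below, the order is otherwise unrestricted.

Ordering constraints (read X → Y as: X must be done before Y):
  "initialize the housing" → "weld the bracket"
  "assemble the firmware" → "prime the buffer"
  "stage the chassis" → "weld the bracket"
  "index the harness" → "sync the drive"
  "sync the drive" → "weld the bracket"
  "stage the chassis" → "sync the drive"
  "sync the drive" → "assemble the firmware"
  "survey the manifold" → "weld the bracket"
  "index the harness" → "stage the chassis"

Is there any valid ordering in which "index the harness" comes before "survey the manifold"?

No chain of constraints runs from "survey the manifold" to "index the harness", so "survey the manifold" is not required to come first.
So a valid ordering placing "index the harness" earlier than "survey the manifold" exists.

Yes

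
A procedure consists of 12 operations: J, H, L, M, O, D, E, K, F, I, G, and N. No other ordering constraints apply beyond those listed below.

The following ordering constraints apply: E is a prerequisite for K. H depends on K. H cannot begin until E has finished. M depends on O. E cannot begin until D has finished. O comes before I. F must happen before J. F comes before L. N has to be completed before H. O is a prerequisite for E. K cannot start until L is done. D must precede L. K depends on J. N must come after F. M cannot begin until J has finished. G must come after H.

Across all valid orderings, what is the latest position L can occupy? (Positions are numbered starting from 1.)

9

Every operation that must follow L has to come after it. Tracing all chains starting from L, those operations are: H, K, G — 3 in total.
So at least 3 operations follow L, putting L no later than position 9. That position is achievable by scheduling everything else first.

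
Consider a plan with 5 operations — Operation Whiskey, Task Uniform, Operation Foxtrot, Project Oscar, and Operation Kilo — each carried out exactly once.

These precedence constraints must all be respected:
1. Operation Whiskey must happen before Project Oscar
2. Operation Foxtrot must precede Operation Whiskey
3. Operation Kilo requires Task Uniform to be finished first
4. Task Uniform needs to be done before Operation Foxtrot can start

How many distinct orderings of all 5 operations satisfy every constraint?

4

Only Task Uniform has no prerequisites, so it must go first.
Counting all ways to extend the partial order to a total order gives 4.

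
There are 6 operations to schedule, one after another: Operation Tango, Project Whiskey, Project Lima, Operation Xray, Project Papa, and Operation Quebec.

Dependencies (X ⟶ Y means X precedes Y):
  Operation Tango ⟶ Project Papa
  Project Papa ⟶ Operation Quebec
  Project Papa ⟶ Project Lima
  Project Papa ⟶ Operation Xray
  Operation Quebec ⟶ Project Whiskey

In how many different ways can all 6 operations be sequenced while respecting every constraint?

12

Operation Tango is the only operation with nothing required before it, so every ordering starts there.
Systematically extending each partial ordering one operation at a time and counting, there are 12 complete orderings.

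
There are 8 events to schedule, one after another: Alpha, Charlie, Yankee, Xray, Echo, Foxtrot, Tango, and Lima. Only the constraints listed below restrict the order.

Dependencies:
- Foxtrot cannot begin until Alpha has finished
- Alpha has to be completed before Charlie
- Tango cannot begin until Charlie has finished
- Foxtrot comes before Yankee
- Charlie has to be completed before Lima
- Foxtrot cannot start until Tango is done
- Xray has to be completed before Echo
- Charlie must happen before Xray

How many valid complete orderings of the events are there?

Only Alpha has no prerequisites, so it must go first.
Counting all ways to extend the partial order to a total order gives 60.

60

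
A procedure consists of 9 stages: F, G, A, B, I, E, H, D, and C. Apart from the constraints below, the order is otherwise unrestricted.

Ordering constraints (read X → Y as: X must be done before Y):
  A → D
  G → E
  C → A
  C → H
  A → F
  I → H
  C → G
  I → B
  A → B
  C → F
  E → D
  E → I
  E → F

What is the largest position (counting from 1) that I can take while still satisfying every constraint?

Every stage that must follow I has to come after it. Tracing all chains starting from I, those stages are: B, H — 2 in total.
With 2 mandatory successors out of 9 stages total, the latest slot for I is 9−2 = 7, and it's reachable by doing all non-successors before I.

7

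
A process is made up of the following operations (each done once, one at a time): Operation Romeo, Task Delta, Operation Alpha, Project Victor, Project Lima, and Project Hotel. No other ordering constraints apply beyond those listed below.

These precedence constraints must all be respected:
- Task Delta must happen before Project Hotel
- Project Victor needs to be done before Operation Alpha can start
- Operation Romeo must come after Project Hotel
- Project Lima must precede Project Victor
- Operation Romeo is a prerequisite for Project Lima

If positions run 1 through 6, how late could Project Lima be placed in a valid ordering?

4

Every operation that must follow Project Lima has to come after it. Tracing all chains starting from Project Lima, those operations are: Operation Alpha, Project Victor — 2 in total.
So at least 2 operations follow Project Lima, putting Project Lima no later than position 4. That position is achievable by scheduling everything else first.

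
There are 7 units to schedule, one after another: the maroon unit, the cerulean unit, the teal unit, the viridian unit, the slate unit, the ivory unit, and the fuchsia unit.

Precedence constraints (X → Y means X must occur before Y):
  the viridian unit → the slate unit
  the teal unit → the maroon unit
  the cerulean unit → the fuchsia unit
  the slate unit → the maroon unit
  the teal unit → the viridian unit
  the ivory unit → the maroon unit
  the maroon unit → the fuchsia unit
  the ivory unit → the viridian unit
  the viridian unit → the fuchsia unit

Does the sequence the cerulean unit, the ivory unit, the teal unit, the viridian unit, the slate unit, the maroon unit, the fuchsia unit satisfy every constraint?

Yes

Every stated constraint is respected: the cerulean unit sits at position 1, ahead of the fuchsia unit at position 7, and each of the other listed pairs likewise has the predecessor earlier in the sequence.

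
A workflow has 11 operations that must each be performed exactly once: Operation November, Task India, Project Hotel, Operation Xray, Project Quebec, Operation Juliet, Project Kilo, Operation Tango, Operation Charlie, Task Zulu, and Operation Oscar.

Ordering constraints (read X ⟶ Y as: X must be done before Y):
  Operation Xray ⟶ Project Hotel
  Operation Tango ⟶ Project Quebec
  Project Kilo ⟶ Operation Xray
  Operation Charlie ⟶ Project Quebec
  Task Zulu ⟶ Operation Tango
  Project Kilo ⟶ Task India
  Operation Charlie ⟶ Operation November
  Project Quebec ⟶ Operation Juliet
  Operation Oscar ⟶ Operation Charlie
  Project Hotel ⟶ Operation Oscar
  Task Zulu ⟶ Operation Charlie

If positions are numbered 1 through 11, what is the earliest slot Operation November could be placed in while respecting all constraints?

7

The operations that are forced before Operation November, directly or transitively, are Project Hotel, Operation Xray, Project Kilo, Operation Charlie, Task Zulu, Operation Oscar. That's 6 operations.
With 6 mandatory predecessors, the earliest Operation November can sit is position 6+1 = 7, and placing just those 6 first achieves it.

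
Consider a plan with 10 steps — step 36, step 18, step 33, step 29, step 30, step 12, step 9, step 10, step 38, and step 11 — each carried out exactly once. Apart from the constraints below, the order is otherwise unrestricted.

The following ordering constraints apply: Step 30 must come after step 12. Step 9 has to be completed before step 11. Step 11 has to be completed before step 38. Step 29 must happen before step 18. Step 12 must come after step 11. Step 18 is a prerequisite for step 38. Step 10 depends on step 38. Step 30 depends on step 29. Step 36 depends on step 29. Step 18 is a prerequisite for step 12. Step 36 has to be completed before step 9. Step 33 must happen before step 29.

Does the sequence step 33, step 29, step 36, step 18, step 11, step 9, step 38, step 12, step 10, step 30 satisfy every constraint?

In the proposed order, step 11 appears before step 9.
That contradicts the constraint that step 9 must precede step 11.

No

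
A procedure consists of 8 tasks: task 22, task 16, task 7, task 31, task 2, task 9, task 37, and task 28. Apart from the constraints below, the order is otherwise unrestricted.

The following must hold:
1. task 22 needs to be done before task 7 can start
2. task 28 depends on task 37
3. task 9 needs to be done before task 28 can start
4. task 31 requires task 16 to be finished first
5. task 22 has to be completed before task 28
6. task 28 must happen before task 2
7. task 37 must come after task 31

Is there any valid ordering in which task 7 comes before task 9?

No chain of constraints runs from task 9 to task 7, so task 9 is not required to come first.
So a valid ordering placing task 7 earlier than task 9 exists.

Yes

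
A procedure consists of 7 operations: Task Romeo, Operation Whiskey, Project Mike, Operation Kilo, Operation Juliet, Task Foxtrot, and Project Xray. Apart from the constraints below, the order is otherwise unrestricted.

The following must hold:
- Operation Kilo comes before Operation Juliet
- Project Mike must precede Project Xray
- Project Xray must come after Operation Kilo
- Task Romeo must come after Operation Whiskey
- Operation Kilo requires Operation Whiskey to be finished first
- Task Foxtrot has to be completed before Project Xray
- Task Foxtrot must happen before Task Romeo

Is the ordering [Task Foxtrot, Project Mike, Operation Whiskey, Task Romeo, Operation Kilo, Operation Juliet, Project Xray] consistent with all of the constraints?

Yes

Checking each listed constraint against this order: for instance, Task Foxtrot is in position 1 and Project Xray in position 7, so that constraint holds — and the remaining constraints check out the same way.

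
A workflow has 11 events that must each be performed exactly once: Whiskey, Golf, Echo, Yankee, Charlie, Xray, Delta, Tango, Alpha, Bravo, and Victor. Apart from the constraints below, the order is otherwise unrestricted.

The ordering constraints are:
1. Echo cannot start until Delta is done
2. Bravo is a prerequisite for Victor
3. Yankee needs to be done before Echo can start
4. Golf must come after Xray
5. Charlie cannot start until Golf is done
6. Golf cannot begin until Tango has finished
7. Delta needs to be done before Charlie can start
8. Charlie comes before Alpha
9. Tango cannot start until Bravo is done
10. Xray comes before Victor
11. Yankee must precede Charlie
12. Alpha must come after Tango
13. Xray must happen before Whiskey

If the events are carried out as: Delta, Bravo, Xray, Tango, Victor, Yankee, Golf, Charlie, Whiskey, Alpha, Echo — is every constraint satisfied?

Going through the constraints one by one, each required predecessor appears earlier in the sequence than its dependent — e.g. Delta (position 1) is before Echo (position 11), as required.

Yes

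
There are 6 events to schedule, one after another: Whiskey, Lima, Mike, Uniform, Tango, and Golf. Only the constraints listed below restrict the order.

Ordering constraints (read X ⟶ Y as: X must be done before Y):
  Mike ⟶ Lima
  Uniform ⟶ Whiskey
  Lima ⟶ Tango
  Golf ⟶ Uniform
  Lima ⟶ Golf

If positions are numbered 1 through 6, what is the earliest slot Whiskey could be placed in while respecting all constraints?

5

The events that are forced before Whiskey, directly or transitively, are Lima, Mike, Uniform, Golf. That's 4 events.
With 4 mandatory predecessors, the earliest Whiskey can sit is position 4+1 = 5, and placing just those 4 first achieves it.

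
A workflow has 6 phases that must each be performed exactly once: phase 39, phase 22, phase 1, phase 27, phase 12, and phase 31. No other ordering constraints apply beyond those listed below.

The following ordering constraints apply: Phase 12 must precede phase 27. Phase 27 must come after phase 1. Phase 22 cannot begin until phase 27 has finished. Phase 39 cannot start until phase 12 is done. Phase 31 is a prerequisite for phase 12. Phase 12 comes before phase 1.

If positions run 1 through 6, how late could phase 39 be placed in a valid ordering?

Phase 39 has no required successors, so nothing stops it from going last (position 6).

6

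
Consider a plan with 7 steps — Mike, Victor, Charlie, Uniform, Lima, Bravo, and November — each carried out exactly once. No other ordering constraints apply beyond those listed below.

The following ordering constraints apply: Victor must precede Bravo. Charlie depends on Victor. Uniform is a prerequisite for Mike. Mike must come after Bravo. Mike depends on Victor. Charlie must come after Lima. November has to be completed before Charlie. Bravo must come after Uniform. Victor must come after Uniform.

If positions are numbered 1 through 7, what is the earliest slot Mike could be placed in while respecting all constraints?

The steps that are forced before Mike, directly or transitively, are Victor, Uniform, Bravo. That's 3 steps.
With 3 mandatory predecessors, the earliest Mike can sit is position 3+1 = 4, and placing just those 3 first achieves it.

4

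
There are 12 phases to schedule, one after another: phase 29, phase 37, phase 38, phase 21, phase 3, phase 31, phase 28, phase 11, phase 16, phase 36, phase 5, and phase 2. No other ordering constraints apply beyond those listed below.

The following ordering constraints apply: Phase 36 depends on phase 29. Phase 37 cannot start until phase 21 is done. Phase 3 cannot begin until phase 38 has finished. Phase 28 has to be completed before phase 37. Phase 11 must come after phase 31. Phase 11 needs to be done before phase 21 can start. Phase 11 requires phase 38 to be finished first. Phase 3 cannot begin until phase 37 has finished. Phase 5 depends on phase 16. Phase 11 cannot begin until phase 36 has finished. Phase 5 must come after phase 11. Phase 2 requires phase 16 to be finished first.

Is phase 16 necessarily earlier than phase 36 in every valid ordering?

No chain of constraints connects phase 16 to phase 36 in either direction.
There exist valid orderings with phase 36 before phase 16, so phase 16 is not required to come first.

No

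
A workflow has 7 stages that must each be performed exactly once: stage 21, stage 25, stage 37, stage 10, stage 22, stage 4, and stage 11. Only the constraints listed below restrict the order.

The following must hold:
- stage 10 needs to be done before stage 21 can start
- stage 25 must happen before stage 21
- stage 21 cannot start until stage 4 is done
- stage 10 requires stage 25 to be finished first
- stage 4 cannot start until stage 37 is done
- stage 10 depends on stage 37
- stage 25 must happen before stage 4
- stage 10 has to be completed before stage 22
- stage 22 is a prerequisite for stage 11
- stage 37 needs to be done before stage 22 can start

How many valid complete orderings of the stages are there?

18

2 stages have no prerequisites (stage 25, stage 37), so any of them could come first.
Enumerating by repeatedly choosing an available stage (one whose prerequisites are all placed) gives 18 distinct complete orderings.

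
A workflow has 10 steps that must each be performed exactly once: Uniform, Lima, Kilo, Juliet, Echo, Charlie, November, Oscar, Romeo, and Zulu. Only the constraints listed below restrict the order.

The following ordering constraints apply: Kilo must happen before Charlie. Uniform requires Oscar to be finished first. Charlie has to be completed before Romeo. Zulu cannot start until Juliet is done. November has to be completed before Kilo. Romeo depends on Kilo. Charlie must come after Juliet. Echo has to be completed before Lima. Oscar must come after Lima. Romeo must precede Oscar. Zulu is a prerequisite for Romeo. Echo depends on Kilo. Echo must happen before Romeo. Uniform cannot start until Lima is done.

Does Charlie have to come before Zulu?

No chain of constraints connects Charlie to Zulu in either direction.
So Charlie can come before Zulu or after — it is not forced.

No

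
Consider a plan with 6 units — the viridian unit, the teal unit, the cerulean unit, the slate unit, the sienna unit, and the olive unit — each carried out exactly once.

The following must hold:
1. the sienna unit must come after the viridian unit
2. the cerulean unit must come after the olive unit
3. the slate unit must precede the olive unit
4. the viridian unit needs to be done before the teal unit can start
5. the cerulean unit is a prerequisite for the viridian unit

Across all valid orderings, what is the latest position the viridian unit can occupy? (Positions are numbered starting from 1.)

Following every chain forward from the viridian unit, the units that must come later are the teal unit, the sienna unit — 2 of them.
With 2 mandatory successors out of 6 units total, the latest slot for the viridian unit is 6−2 = 4, and it's reachable by doing all non-successors before the viridian unit.

4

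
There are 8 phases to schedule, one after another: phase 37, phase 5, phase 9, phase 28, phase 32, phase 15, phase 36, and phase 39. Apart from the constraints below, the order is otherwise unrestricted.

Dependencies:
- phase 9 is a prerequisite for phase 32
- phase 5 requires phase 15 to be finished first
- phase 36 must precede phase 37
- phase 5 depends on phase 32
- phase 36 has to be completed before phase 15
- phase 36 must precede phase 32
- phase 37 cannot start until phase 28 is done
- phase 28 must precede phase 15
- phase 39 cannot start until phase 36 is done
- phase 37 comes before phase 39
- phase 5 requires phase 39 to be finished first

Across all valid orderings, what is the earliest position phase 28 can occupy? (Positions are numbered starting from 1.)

1

Phase 28 has no prerequisites at all, so it can go in position 1.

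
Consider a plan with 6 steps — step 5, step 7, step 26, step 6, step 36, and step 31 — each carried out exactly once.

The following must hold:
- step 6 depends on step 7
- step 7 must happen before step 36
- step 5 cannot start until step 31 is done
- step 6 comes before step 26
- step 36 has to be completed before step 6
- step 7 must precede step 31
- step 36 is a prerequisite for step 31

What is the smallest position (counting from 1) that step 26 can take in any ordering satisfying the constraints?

4

Every step that must precede step 26 has to come before it. Tracing all chains that end at step 26, those steps are: step 7, step 6, step 36 — 3 in total.
So at minimum 3 steps come before step 26, putting step 26 no earlier than position 4. That position is achievable by scheduling exactly those predecessors first.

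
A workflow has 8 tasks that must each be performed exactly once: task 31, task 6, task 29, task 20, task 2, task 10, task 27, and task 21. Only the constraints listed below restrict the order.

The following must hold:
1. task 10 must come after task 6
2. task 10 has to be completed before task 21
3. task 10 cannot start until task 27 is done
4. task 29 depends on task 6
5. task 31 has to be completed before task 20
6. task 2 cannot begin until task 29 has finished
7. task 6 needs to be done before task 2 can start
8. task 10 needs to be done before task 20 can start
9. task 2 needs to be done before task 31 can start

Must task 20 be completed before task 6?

The constraints actually force task 6 before task 20 (via task 6 → task 10 → task 20), not the other way around.
So task 20 does not have to come before task 6 — it cannot.

No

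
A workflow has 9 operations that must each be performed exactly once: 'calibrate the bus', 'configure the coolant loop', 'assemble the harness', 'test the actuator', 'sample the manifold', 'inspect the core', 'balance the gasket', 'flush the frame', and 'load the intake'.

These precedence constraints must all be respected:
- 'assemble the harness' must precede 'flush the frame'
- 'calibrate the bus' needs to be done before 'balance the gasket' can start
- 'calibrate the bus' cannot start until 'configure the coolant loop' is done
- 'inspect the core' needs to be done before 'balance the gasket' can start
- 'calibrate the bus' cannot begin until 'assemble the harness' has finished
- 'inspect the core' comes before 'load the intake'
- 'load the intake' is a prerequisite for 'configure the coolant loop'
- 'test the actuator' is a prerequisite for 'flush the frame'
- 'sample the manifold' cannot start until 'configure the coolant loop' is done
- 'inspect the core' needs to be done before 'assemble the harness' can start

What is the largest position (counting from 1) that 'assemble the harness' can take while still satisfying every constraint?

Every operation that must follow 'assemble the harness' has to come after it. Tracing all chains starting from 'assemble the harness', those operations are: 'calibrate the bus', 'balance the gasket', 'flush the frame' — 3 in total.
With 3 mandatory successors out of 9 operations total, the latest slot for 'assemble the harness' is 9−3 = 6, and it's reachable by doing all non-successors before 'assemble the harness'.

6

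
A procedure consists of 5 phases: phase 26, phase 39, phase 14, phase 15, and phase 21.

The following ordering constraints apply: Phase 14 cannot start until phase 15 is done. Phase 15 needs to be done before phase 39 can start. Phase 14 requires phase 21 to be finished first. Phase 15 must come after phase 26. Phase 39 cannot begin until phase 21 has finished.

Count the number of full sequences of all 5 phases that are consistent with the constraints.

6

The phases with no prerequisites are phase 26, phase 21; any of them can be placed first.
Enumerating by repeatedly choosing an available phase (one whose prerequisites are all placed) gives 6 distinct complete orderings.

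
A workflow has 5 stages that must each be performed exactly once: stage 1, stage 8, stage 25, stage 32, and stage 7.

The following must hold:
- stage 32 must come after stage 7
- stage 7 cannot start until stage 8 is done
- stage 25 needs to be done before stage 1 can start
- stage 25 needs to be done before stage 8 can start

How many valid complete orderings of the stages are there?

4

Stage 25 is the only stage with nothing required before it, so every ordering starts there.
Systematically extending each partial ordering one stage at a time and counting, there are 4 complete orderings.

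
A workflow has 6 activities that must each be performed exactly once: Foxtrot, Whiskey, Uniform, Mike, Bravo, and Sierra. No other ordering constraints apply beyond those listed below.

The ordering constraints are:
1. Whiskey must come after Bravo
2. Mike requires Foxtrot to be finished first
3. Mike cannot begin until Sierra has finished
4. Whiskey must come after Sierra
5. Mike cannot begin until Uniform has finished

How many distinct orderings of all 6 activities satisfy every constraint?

70

The activities with no prerequisites are Foxtrot, Uniform, Bravo, Sierra; any of them can be placed first.
Enumerating by repeatedly choosing an available activity (one whose prerequisites are all placed) gives 70 distinct complete orderings.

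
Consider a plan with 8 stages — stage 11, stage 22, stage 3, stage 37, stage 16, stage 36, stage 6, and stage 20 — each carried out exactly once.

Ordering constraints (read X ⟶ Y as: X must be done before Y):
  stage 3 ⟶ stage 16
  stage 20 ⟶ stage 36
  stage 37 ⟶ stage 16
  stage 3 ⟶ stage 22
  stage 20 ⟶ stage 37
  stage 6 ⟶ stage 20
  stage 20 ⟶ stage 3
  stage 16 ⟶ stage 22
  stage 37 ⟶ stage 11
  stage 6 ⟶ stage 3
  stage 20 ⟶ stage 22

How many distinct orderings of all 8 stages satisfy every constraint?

Stage 6 is the only stage with nothing required before it, so every ordering starts there.
Enumerating by repeatedly choosing an available stage (one whose prerequisites are all placed) gives 42 distinct complete orderings.

42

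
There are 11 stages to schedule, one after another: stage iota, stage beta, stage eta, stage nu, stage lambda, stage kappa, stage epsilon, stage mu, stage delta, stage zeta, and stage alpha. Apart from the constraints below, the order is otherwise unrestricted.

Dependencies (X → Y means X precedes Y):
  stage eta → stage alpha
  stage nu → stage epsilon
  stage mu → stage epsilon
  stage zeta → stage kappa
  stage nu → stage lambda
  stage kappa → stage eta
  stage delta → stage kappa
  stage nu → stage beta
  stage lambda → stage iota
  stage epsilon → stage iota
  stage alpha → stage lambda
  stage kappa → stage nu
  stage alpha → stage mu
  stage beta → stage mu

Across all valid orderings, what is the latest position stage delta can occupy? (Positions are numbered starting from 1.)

Every stage that must follow stage delta has to come after it. Tracing all chains starting from stage delta, those stages are: stage iota, stage beta, stage eta, stage nu, stage lambda, stage kappa, stage epsilon, stage mu, stage alpha — 9 in total.
With 9 mandatory successors out of 11 stages total, the latest slot for stage delta is 11−9 = 2, and it's reachable by doing all non-successors before stage delta.

2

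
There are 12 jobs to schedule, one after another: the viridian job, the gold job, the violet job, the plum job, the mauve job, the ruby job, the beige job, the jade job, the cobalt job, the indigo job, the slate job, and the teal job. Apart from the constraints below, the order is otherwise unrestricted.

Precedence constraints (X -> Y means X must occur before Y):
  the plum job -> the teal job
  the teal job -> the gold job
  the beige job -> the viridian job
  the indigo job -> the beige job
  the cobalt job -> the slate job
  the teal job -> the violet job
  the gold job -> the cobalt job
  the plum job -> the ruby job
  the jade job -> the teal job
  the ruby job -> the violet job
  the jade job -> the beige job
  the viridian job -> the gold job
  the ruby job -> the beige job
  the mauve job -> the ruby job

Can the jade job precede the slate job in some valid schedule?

Yes

The jade job is actually forced before the slate job by the constraints, so certainly some valid ordering has the jade job first.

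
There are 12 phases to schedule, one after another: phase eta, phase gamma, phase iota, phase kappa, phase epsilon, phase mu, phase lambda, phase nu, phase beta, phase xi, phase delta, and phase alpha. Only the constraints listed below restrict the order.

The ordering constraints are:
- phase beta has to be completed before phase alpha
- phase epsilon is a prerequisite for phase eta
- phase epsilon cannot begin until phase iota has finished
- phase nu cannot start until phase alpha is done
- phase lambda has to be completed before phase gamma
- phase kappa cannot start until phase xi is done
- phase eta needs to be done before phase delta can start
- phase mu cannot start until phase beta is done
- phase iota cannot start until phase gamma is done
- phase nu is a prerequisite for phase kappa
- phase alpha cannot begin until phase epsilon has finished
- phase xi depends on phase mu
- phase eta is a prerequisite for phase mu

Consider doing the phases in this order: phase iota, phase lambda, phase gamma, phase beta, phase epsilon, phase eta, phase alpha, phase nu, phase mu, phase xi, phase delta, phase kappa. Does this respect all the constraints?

In the proposed order, phase iota appears before phase gamma.
That contradicts the constraint that phase gamma must precede phase iota.

No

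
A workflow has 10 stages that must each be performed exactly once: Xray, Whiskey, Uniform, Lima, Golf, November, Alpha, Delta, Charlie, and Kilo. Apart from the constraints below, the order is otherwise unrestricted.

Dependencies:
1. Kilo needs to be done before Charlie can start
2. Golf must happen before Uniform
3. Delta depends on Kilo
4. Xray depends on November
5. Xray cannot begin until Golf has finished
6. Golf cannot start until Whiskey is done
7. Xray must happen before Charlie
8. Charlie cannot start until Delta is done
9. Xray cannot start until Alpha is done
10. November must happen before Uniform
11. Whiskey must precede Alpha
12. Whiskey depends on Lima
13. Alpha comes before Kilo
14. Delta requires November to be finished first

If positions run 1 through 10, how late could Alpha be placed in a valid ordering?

6

Following every chain forward from Alpha, the stages that must come later are Xray, Delta, Charlie, Kilo — 4 of them.
So at least 4 stages follow Alpha, putting Alpha no later than position 6. That position is achievable by scheduling everything else first.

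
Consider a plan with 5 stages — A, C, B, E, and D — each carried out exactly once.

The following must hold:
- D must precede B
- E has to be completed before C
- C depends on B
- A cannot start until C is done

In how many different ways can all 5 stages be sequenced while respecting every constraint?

3

2 stages have no prerequisites (E, D), so any of them could come first.
Systematically extending each partial ordering one stage at a time and counting, there are 3 complete orderings.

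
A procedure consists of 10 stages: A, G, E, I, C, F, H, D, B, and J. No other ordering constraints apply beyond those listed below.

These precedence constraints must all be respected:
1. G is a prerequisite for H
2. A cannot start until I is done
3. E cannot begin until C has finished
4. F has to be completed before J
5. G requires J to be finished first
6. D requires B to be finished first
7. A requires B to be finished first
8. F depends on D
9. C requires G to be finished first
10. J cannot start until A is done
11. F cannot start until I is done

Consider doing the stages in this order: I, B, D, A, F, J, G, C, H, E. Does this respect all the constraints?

Going through the constraints one by one, each required predecessor appears earlier in the sequence than its dependent — e.g. I (position 1) is before F (position 5), as required.

Yes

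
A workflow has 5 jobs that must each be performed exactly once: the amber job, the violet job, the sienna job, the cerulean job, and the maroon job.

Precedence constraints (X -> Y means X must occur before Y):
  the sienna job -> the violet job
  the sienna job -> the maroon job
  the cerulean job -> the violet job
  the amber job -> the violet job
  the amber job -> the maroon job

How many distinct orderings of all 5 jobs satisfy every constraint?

3 jobs have no prerequisites (the amber job, the sienna job, the cerulean job), so any of them could come first.
Counting all ways to extend the partial order to a total order gives 14.

14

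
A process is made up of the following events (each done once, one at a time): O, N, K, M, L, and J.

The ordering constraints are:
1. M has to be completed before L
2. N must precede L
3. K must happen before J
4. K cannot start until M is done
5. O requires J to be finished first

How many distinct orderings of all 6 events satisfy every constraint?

The events with no prerequisites are N, M; any of them can be placed first.
Systematically extending each partial ordering one event at a time and counting, there are 14 complete orderings.

14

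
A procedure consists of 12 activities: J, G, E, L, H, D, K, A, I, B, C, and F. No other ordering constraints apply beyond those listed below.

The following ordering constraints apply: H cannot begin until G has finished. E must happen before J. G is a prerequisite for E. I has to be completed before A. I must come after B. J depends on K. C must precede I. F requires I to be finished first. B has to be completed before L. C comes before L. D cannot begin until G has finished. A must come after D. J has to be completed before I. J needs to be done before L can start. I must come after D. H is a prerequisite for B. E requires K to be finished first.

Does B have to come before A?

Tracing the constraints gives a chain: B → I → A.
That forces B before A in every valid schedule.

Yes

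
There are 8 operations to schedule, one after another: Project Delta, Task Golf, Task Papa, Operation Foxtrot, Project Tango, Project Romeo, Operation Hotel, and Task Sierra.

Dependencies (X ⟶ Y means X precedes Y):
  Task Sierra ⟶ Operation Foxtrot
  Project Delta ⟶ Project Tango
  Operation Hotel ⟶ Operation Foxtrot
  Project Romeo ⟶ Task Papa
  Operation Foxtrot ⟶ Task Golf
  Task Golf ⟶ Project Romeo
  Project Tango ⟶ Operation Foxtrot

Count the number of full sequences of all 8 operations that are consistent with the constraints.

The operations with no prerequisites are Project Delta, Operation Hotel, Task Sierra; any of them can be placed first.
Enumerating by repeatedly choosing an available operation (one whose prerequisites are all placed) gives 12 distinct complete orderings.

12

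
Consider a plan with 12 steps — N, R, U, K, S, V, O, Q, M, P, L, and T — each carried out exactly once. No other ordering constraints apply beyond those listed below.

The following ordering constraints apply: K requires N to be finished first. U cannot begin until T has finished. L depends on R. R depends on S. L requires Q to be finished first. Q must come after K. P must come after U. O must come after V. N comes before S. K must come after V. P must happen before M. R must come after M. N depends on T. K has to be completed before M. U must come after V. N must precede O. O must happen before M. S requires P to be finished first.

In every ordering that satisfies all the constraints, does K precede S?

No

K and S are not related by any chain of constraints.
There exist valid orderings with S before K, so K is not required to come first.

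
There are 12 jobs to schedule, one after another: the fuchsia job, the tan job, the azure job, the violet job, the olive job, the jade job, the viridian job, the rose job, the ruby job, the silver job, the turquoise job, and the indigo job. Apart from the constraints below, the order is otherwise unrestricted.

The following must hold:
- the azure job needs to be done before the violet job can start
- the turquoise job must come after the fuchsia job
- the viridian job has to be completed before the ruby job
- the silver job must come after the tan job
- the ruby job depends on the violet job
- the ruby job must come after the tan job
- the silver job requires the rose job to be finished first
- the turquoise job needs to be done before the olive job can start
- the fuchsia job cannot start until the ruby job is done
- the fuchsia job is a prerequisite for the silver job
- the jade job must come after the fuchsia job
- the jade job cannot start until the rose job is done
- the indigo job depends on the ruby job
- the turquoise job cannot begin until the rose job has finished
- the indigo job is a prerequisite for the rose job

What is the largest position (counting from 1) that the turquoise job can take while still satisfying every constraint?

11

The only job forced after the turquoise job (directly or by a chain) is the olive job.
So at least 1 job follows the turquoise job, putting the turquoise job no later than position 11. That position is achievable by scheduling everything else first.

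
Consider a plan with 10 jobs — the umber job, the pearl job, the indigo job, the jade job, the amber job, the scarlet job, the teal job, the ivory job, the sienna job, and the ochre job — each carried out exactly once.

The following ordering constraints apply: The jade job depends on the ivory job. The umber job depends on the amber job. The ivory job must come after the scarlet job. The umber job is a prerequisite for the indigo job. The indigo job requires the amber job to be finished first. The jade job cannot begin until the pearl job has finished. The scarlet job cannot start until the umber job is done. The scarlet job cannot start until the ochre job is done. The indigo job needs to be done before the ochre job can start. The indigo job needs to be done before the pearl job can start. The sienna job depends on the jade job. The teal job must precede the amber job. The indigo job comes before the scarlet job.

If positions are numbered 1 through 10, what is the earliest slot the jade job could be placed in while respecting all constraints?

The jobs that are forced before the jade job, directly or transitively, are the umber job, the pearl job, the indigo job, the amber job, the scarlet job, the teal job, the ivory job, the ochre job. That's 8 jobs.
With 8 mandatory predecessors, the earliest the jade job can sit is position 8+1 = 9, and placing just those 8 first achieves it.

9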